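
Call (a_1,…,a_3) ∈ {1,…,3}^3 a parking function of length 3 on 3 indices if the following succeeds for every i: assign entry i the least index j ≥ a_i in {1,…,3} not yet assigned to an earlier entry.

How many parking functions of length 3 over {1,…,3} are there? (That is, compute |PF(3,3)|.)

16

#PF = (3−3+1)·(3+1)^(3−1) = 1 · 16 = 16 (Pollak)
E.g. (2,1,2) → sorted (1,2,2): b_i ≤ i ∀i, a PF.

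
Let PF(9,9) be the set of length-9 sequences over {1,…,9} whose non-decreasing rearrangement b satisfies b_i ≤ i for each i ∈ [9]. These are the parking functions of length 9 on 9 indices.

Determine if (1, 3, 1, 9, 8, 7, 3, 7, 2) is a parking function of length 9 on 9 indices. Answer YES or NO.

NO

Sorted: b = (1, 1, 2, 3, 3, 7, 7, 8, 9).
  b_1=1 ≤ 1
  b_2=1 ≤ 2
  b_3=2 ≤ 3
  b_4=3 ≤ 4
  b_5=3 ≤ 5
  b_6=7 > 6
  fails at i=6 ⇒ NO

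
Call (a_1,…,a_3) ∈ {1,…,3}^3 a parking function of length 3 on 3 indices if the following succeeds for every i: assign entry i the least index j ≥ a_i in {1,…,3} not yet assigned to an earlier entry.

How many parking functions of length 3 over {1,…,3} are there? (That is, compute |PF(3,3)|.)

|PF(3,3)| = (3−3+1)·(3+1)^(3−1) = 1·16 = 16 [KW]
One tuple (3,2,1) → sorted (1,2,3): b_i ≤ i ∀i, a PF.

16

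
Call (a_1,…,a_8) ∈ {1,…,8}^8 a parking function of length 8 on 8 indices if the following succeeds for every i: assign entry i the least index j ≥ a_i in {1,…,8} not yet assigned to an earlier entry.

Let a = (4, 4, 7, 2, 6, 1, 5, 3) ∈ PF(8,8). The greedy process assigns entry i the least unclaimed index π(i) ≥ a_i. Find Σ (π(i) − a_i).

Σπ(i) = 1+…+8 = 36; Σa = 4+4+7+2+6+1+5+3 = 32; disp = 36−32 = 4.

4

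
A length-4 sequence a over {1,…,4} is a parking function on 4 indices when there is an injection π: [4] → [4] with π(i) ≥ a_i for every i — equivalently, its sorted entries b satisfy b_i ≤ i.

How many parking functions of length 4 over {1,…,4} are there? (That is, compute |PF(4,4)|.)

125

|PF| = (4+1−4)·(4+1)^{4−1} = 1 · 125 = 125 [KW]
Check (1,2,2,2) → sorted (1,2,2,2): b_i ≤ i ∀i, a PF.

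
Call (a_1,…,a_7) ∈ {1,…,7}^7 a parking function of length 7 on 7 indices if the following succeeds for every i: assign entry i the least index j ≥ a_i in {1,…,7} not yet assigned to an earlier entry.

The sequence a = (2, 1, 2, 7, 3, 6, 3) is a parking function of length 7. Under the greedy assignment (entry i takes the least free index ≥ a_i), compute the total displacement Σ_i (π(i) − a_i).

Σπ = 28 ({1..7} each once); Σa = 2+1+2+7+3+6+3 = 24; disp = 28−24 = 4.

4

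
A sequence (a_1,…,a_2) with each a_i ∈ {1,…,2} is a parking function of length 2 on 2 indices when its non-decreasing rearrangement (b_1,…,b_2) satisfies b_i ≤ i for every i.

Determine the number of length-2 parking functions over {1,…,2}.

3

#PF = (2+1−2)·(2+1)^{2−1} = 1×3 = 3
E.g. (1,1) → sorted (1,1): b_i ≤ i ∀i, a PF.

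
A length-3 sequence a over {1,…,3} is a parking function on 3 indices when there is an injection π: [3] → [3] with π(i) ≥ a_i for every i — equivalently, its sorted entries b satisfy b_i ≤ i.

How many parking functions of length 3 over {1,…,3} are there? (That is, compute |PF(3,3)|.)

16

|PF| = (3+1−3)·(3+1)^{3−1} = 1·16 = 16 [KW]
Check (1,1,2) → sorted (1,1,2): b_i ≤ i ∀i, a PF.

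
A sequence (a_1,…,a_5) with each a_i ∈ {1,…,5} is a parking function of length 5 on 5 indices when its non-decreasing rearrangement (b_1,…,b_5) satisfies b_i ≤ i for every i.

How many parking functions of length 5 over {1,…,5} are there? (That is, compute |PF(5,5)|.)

1296

|PF(5,5)| = (6−5)·6^(5−1) = 1×1296 = 1296 (Pollak)
Example (3,1,3,2,3) → sorted (1,2,3,3,3): b_i ≤ i ∀i, a PF.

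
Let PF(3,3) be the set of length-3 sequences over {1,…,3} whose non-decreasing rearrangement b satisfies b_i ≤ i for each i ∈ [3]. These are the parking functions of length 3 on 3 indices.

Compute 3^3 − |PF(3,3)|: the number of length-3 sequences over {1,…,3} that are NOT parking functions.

11

|PF(3,3)| = 1·4^2 = 1·16 = 16
Example (3,3,3) → sorted (3,3,3): b_1=3>1, not a PF.
3^3 − 16 = 27 − 16 = 11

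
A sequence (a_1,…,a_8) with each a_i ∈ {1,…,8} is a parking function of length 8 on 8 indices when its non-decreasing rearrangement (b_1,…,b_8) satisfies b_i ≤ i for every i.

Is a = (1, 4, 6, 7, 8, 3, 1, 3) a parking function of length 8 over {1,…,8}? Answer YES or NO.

YES

Order a: b = (1, 1, 3, 3, 4, 6, 7, 8).
  b_1=1 ≤ 1
  b_2=1 ≤ 2
  b_3=3 ≤ 3
  b_4=3 ≤ 4
  b_5=4 ≤ 5
  b_6=6 ≤ 6
  b_7=7 ≤ 7
  b_8=8 ≤ 8
All bounds hold ⇒ YES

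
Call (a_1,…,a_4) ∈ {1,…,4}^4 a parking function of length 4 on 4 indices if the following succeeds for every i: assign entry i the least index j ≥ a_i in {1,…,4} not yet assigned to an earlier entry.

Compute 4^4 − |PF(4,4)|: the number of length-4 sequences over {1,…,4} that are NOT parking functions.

#PF = 1·5^3 = 1×125 = 125 (Pollak)
Check (3,4,2,4) → sorted (2,3,4,4): b_1=2>1, not a PF.
So 256 − 125 = 131 fail.

131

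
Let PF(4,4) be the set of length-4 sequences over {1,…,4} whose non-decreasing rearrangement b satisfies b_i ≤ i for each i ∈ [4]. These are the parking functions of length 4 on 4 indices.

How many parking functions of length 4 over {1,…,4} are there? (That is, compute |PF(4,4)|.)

|PF| = (5−4)·5^(4−1) = 1 · 125 = 125 (Konheim–Weiss)
One tuple (1,2,1,1) → sorted (1,1,1,2): b_i ≤ i ∀i, a PF.

125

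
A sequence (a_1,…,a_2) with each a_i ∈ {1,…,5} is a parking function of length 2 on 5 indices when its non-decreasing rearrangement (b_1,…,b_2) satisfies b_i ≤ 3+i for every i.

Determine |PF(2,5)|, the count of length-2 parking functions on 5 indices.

24

#PF = (5−2+1)·(5+1)^(2−1) = 4·6 = 24 (Pollak)
Check (4,5) → sorted (4,5): b_i ≤ 3+i ∀i, a PF.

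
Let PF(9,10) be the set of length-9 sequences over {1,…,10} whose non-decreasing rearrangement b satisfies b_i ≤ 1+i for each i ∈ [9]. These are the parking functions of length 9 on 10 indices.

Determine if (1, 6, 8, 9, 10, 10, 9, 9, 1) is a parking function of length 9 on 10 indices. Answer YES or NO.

Rearranged: b = (1, 1, 6, 8, 9, 9, 9, 10, 10).
  b_1=1 ≤ 2
  b_2=1 ≤ 3
  b_3=6 > 4
  fails at i=3 ⇒ NO

NO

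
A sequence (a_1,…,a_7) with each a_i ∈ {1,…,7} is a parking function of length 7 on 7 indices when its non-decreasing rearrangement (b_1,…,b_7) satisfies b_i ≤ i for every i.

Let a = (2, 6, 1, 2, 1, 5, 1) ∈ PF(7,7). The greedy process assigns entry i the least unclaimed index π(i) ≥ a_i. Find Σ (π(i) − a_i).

10

Σπ = 28 ({1..7} each once); Σa = 2+6+1+2+1+5+1 = 18; disp = 28−18 = 10.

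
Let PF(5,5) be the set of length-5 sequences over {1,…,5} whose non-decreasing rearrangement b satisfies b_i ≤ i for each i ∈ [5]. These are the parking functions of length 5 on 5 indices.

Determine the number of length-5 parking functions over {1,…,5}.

|PF(5,5)| = (6−5)·6^(5−1) = 1×1296 = 1296 [KW]
Check (2,1,3,5,4) → sorted (1,2,3,4,5): b_i ≤ i ∀i, a PF.

1296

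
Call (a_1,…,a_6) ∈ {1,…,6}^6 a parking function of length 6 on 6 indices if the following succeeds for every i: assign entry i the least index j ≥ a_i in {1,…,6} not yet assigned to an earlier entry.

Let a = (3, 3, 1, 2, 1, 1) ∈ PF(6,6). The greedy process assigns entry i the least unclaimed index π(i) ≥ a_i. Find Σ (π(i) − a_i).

Σπ(i) = 1+…+6 = 21; Σa = 3+3+1+2+1+1 = 11; disp = 21−11 = 10.

10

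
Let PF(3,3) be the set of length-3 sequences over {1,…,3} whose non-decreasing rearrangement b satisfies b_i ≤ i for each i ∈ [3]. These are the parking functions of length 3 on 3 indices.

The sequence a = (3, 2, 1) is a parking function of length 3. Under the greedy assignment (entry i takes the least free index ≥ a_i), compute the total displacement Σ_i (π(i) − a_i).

Σπ = 6 ({1..3} each once); Σa = 3+2+1 = 6; disp = 6−6 = 0.

0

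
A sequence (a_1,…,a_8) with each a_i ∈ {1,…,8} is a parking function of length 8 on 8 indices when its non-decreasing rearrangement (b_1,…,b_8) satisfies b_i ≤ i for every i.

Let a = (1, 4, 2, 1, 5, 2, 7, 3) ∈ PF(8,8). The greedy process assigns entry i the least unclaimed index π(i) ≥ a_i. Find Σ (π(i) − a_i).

Σπ = 36 ({1..8} each once); Σa = 1+4+2+1+5+2+7+3 = 25; disp = 36−25 = 11.

11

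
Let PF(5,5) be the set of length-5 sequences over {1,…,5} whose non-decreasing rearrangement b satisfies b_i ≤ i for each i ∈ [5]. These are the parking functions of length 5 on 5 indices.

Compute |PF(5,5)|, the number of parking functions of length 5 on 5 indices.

|PF| = (5+1−5)·(5+1)^{5−1} = 1·1296 = 1296 [KW]
Check (2,2,3,1,1) → sorted (1,1,2,2,3): b_i ≤ i ∀i, a PF.

1296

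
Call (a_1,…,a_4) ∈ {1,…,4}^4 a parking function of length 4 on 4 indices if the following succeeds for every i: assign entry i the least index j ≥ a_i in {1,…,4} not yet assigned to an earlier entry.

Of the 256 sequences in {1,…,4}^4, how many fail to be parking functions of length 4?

|PF(4,4)| = 1·5^3 = 1 · 125 = 125 (Pollak)
One tuple (2,4,3,2) → sorted (2,2,3,4): b_1=2>1, not a PF.
Total 256; non-PF = 256−125 = 131

131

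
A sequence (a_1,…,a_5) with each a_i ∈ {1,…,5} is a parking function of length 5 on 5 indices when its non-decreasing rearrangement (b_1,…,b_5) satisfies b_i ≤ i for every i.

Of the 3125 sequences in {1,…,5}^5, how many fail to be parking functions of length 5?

#PF = (5+1−5)·(5+1)^{5−1} = 1·1296 = 1296
One tuple (5,1,1,4,5) → sorted (1,1,4,5,5): b_3=4>3, not a PF.
5^5 − 1296 = 3125 − 1296 = 1829

1829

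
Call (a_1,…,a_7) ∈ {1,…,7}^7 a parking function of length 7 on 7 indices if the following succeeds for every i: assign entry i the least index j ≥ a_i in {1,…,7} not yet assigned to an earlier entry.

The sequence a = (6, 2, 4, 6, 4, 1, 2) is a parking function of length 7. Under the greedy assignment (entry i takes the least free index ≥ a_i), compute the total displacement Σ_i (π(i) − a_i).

3

Σπ(i) = 1+…+7 = 28; Σa = 6+2+4+6+4+1+2 = 25; disp = 28−25 = 3.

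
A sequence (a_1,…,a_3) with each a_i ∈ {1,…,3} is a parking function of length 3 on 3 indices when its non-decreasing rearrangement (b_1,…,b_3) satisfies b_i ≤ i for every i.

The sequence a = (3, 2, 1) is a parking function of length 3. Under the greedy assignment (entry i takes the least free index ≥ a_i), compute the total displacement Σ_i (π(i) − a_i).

Σπ = 6 ({1..3} each once); Σa = 3+2+1 = 6; disp = 6−6 = 0.

0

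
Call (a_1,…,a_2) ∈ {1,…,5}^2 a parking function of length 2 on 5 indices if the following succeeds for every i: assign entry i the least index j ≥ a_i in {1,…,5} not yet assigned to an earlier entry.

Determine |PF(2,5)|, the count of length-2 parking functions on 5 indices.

24

#PF = 4·6^1 = 4 · 6 = 24 (Konheim–Weiss)
E.g. (1,4) → sorted (1,4): b_i ≤ 3+i ∀i, a PF.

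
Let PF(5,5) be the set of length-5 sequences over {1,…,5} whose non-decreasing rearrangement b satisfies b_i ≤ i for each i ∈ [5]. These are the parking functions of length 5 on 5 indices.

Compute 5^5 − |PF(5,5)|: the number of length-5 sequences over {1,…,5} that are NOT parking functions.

1829

|PF(5,5)| = (5+1−5)·(5+1)^{5−1} = 1 · 1296 = 1296
Example (5,4,3,5,3) → sorted (3,3,4,5,5): b_1=3>1, not a PF.
5^5 − 1296 = 3125 − 1296 = 1829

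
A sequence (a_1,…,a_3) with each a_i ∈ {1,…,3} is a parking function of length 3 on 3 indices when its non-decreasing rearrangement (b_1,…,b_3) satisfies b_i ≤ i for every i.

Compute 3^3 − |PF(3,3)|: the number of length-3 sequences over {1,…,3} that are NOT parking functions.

11

Count = 1·4^2 = 1 · 16 = 16 [KW]
Example (3,2,3) → sorted (2,3,3): b_1=2>1, not a PF.
So 27 − 16 = 11 fail.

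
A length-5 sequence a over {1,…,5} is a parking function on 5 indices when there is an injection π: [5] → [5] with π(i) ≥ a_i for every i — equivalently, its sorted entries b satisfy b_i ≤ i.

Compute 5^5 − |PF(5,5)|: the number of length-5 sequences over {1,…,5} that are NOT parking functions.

Count = (5−5+1)·(5+1)^(5−1) = 1×1296 = 1296 (Pollak)
Example (3,4,4,4,3) → sorted (3,3,4,4,4): b_1=3>1, not a PF.
Total 3125; non-PF = 3125−1296 = 1829

1829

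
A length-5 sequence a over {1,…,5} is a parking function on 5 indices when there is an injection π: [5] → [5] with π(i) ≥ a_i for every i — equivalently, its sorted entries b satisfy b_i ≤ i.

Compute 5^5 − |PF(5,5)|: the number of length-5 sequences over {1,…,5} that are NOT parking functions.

|PF| = (5−5+1)·(5+1)^(5−1) = 1 · 1296 = 1296 (Konheim–Weiss)
One tuple (2,4,3,3,5) → sorted (2,3,3,4,5): b_1=2>1, not a PF.
5^5 − 1296 = 3125 − 1296 = 1829

1829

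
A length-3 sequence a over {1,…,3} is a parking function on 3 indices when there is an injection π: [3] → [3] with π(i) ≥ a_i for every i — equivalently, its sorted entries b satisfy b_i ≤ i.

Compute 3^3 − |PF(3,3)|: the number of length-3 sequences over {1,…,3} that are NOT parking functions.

|PF(3,3)| = (3−3+1)·(3+1)^(3−1) = 1 · 16 = 16 (Konheim–Weiss)
Example (2,3,2) → sorted (2,2,3): b_1=2>1, not a PF.
3^3 − 16 = 27 − 16 = 11

11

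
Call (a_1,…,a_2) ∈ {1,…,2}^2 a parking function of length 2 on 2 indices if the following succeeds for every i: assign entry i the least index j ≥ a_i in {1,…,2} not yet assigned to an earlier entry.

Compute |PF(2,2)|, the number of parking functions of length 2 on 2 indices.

#PF = (3−2)·3^(2−1) = 1×3 = 3 (Pollak)
E.g. (1,1) → sorted (1,1): b_i ≤ i ∀i, a PF.

3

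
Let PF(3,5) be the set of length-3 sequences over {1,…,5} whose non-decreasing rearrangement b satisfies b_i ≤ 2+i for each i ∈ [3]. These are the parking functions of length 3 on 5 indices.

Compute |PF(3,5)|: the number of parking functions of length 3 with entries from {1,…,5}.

|PF(3,5)| = 3·6^2 = 3×36 = 108 (Konheim–Weiss)
Example (1,1,2) → sorted (1,1,2): b_i ≤ 2+i ∀i, a PF.

108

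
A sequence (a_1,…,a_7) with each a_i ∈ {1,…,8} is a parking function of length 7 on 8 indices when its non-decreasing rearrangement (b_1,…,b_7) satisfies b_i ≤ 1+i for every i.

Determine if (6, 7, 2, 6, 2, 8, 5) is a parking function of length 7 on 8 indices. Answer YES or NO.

NO

Rearranged: b = (2, 2, 5, 6, 6, 7, 8).
  b_1=2 ≤ 2
  b_2=2 ≤ 3
  b_3=5 > 4
  fails at i=3 ⇒ NO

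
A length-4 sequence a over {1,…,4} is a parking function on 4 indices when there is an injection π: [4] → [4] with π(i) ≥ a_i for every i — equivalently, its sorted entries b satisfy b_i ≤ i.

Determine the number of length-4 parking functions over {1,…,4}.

|PF(4,4)| = (4−4+1)·(4+1)^(4−1) = 1·125 = 125
One tuple (3,1,4,1) → sorted (1,1,3,4): b_i ≤ i ∀i, a PF.

125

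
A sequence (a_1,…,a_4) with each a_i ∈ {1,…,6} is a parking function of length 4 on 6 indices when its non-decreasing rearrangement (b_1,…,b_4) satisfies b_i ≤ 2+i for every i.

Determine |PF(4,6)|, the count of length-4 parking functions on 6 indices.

|PF| = (6+1−4)·(6+1)^{4−1} = 3×343 = 1029 (Konheim–Weiss)
One tuple (1,5,6,3) → sorted (1,3,5,6): b_i ≤ 2+i ∀i, a PF.

1029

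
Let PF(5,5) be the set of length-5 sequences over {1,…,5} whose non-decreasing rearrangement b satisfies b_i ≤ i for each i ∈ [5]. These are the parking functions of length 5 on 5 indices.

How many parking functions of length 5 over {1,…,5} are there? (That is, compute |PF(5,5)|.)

1296

Count = (6−5)·6^(5−1) = 1 · 1296 = 1296
One tuple (4,2,3,5,1) → sorted (1,2,3,4,5): b_i ≤ i ∀i, a PF.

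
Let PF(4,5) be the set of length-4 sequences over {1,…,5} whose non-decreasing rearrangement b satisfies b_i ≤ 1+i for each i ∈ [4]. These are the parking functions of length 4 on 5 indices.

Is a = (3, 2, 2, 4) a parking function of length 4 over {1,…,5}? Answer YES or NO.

YES

Sorted: b = (2, 2, 3, 4).
  b_1=2 ≤ 2
  b_2=2 ≤ 3
  b_3=3 ≤ 4
  b_4=4 ≤ 5
All bounds hold ⇒ YES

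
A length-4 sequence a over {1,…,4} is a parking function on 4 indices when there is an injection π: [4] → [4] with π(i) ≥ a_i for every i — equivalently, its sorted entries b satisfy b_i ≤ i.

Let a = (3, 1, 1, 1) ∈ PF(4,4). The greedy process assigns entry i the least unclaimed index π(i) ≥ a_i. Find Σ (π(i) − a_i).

4

Σπ = 4·5/2 = 10 (π permutes [4]); Σa = 3+1+1+1 = 6; disp = 10−6 = 4.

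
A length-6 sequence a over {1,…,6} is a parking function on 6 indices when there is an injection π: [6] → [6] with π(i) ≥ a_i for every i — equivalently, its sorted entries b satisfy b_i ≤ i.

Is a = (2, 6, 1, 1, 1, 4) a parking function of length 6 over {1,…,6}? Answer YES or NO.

YES

Order a: b = (1, 1, 1, 2, 4, 6).
  b_1=1 ≤ 1
  b_2=1 ≤ 2
  b_3=1 ≤ 3
  b_4=2 ≤ 4
  b_5=4 ≤ 5
  b_6=6 ≤ 6
All bounds hold ⇒ YES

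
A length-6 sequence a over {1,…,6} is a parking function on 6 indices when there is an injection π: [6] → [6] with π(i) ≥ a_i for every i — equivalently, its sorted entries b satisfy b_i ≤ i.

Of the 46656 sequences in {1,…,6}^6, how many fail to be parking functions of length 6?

29849

|PF(6,6)| = (7−6)·7^(6−1) = 1·16807 = 16807
Example (6,6,5,6,4,2) → sorted (2,4,5,6,6,6): b_1=2>1, not a PF.
6^6 − 16807 = 46656 − 16807 = 29849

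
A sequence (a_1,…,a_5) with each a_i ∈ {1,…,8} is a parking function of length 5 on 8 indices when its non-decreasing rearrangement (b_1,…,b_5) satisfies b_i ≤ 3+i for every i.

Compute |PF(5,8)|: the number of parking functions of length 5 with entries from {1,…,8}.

26244

|PF| = (8−5+1)·(8+1)^(5−1) = 4×6561 = 26244 (Pollak)
Example (3,7,5,6,8) → sorted (3,5,6,7,8): b_i ≤ 3+i ∀i, a PF.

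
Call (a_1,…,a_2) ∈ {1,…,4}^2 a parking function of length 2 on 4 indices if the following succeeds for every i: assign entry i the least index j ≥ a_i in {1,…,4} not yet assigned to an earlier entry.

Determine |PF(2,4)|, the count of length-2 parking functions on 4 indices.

15

#PF = (4+1−2)·(4+1)^{2−1} = 3×5 = 15 [KW]
E.g. (2,4) → sorted (2,4): b_i ≤ 2+i ∀i, a PF.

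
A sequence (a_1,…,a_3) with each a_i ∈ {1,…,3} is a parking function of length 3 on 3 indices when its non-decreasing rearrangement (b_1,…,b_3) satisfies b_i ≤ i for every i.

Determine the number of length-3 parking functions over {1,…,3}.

#PF = (3−3+1)·(3+1)^(3−1) = 1 · 16 = 16 (Konheim–Weiss)
One tuple (2,1,2) → sorted (1,2,2): b_i ≤ i ∀i, a PF.

16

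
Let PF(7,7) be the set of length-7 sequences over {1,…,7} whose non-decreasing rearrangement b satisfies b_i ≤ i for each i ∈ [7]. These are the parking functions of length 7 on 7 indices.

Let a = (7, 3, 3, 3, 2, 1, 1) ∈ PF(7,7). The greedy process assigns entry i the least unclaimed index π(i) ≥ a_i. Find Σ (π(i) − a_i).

Σπ = 7·8/2 = 28 (π permutes [7]); Σa = 7+3+3+3+2+1+1 = 20; disp = 28−20 = 8.

8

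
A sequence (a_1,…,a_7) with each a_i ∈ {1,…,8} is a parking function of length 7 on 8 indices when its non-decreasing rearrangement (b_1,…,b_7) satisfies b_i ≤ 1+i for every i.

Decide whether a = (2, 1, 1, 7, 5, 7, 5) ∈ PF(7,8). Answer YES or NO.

YES

Sorted: b = (1, 1, 2, 5, 5, 7, 7).
  b_1=1 ≤ 2
  b_2=1 ≤ 3
  b_3=2 ≤ 4
  b_4=5 ≤ 5
  b_5=5 ≤ 6
  b_6=7 ≤ 7
  b_7=7 ≤ 8
All bounds hold ⇒ YES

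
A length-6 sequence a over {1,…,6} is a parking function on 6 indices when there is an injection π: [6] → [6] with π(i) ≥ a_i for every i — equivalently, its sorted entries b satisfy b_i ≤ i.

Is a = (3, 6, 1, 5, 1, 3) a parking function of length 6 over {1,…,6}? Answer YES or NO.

Sorted: b = (1, 1, 3, 3, 5, 6).
  b_1=1 ≤ 1
  b_2=1 ≤ 2
  b_3=3 ≤ 3
  b_4=3 ≤ 4
  b_5=5 ≤ 5
  b_6=6 ≤ 6
All bounds hold ⇒ YES

YES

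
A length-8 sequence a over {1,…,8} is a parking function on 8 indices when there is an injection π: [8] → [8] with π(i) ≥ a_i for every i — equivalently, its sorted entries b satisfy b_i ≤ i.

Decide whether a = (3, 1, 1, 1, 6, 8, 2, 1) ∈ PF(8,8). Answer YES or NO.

YES

Order a: b = (1, 1, 1, 1, 2, 3, 6, 8).
  b_1=1 ≤ 1
  b_2=1 ≤ 2
  b_3=1 ≤ 3
  b_4=1 ≤ 4
  b_5=2 ≤ 5
  b_6=3 ≤ 6
  b_7=6 ≤ 7
  b_8=8 ≤ 8
All bounds hold ⇒ YES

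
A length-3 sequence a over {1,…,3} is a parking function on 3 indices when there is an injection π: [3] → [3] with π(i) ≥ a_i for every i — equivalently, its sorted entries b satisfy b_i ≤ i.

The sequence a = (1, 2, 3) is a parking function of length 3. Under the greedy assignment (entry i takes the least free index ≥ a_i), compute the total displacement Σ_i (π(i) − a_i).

Σπ(i) = 1+…+3 = 6; Σa = 1+2+3 = 6; disp = 6−6 = 0.

0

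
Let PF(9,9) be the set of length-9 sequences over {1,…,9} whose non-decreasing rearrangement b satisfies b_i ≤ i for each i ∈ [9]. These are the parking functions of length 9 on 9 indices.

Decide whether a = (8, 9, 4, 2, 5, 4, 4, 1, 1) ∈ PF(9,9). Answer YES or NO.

Sorted: b = (1, 1, 2, 4, 4, 4, 5, 8, 9).
  b_1=1 ≤ 1
  b_2=1 ≤ 2
  b_3=2 ≤ 3
  b_4=4 ≤ 4
  b_5=4 ≤ 5
  b_6=4 ≤ 6
  b_7=5 ≤ 7
  b_8=8 ≤ 8
  b_9=9 ≤ 9
All bounds hold ⇒ YES

YES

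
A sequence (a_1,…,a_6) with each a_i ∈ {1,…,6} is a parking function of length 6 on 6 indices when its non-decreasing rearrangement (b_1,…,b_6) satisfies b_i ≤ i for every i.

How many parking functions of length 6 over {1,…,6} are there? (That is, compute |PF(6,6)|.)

16807

Count = (6+1−6)·(6+1)^{6−1} = 1×16807 = 16807 (Konheim–Weiss)
E.g. (5,1,3,1,3,4) → sorted (1,1,3,3,4,5): b_i ≤ i ∀i, a PF.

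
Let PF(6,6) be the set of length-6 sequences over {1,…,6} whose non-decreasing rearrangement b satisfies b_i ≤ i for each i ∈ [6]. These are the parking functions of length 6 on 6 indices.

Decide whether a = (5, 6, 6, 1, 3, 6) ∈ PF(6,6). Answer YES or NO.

Sorted: b = (1, 3, 5, 6, 6, 6).
  b_1=1 ≤ 1
  b_2=3 > 2
  fails at i=2 ⇒ NO

NO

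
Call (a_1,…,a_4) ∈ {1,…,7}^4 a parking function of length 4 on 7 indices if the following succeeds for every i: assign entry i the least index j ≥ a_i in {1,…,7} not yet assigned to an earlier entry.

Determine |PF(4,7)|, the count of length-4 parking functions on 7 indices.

|PF| = (7+1−4)·(7+1)^{4−1} = 4×512 = 2048
One tuple (4,2,6,7) → sorted (2,4,6,7): b_i ≤ 3+i ∀i, a PF.

2048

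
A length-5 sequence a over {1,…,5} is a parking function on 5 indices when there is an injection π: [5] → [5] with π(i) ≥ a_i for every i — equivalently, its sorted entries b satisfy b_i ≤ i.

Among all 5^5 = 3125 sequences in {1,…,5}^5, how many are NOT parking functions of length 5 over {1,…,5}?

1829

|PF| = (5−5+1)·(5+1)^(5−1) = 1×1296 = 1296 (Konheim–Weiss)
Check (4,3,4,3,2) → sorted (2,3,3,4,4): b_1=2>1, not a PF.
Total 3125; non-PF = 3125−1296 = 1829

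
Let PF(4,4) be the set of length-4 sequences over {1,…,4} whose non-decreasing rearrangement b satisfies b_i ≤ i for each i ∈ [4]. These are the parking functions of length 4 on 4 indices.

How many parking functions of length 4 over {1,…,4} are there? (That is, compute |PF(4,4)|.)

|PF| = (4−4+1)·(4+1)^(4−1) = 1×125 = 125
E.g. (1,1,4,3) → sorted (1,1,3,4): b_i ≤ i ∀i, a PF.

125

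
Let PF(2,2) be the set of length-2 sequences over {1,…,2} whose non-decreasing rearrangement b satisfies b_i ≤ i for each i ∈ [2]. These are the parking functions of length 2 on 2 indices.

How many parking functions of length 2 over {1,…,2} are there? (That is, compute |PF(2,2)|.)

|PF| = (2+1−2)·(2+1)^{2−1} = 1 · 3 = 3
Example (1,1) → sorted (1,1): b_i ≤ i ∀i, a PF.

3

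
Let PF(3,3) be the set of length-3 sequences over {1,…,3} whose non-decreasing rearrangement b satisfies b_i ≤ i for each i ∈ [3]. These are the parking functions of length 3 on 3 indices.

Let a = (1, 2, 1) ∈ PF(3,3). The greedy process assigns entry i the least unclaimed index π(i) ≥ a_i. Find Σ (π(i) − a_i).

Σπ = 3·4/2 = 6 (π permutes [3]); Σa = 1+2+1 = 4; disp = 6−4 = 2.

2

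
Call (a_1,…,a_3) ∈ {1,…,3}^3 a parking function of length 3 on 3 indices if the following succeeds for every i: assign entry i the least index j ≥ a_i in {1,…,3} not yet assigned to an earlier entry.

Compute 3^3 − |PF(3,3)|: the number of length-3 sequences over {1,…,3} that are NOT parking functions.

11

|PF(3,3)| = (3+1−3)·(3+1)^{3−1} = 1·16 = 16 (Pollak)
Example (2,3,2) → sorted (2,2,3): b_1=2>1, not a PF.
So 27 − 16 = 11 fail.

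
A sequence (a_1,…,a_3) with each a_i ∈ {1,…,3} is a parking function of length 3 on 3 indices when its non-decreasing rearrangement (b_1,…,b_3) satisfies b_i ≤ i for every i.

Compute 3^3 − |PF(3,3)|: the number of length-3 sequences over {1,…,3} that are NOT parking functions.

Count = (3−3+1)·(3+1)^(3−1) = 1 · 16 = 16 (Pollak)
Example (3,3,3) → sorted (3,3,3): b_1=3>1, not a PF.
Total 27; non-PF = 27−16 = 11

11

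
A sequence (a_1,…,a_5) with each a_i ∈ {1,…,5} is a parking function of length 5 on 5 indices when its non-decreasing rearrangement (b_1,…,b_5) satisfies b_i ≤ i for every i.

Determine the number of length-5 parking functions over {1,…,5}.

|PF| = 1·6^4 = 1·1296 = 1296 (Pollak)
Example (1,1,1,5,1) → sorted (1,1,1,1,5): b_i ≤ i ∀i, a PF.

1296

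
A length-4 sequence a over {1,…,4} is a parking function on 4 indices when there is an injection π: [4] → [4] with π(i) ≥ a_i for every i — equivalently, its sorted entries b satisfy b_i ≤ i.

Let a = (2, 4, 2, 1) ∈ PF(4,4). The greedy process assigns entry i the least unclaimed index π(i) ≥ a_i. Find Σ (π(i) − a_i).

Σπ = 10 ({1..4} each once); Σa = 2+4+2+1 = 9; disp = 10−9 = 1.

1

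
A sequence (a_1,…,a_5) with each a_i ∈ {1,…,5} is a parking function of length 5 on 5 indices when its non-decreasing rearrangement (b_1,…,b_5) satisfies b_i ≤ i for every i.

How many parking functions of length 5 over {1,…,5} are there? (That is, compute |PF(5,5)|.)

1296

#PF = (5−5+1)·(5+1)^(5−1) = 1·1296 = 1296 [KW]
Check (3,4,1,2,5) → sorted (1,2,3,4,5): b_i ≤ i ∀i, a PF.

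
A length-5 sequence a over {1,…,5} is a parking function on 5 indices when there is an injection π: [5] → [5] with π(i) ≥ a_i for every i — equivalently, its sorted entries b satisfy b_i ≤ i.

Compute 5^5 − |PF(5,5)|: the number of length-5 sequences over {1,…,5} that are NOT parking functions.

1829

Count = (5−5+1)·(5+1)^(5−1) = 1×1296 = 1296 [KW]
One tuple (3,4,4,3,5) → sorted (3,3,4,4,5): b_1=3>1, not a PF.
So 3125 − 1296 = 1829 fail.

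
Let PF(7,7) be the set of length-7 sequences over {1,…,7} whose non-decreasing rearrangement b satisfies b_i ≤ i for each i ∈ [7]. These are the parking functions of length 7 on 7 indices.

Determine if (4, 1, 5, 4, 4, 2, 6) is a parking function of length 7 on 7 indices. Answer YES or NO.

NO

Order a: b = (1, 2, 4, 4, 4, 5, 6).
  b_1=1 ≤ 1
  b_2=2 ≤ 2
  b_3=4 > 3
  fails at i=3 ⇒ NO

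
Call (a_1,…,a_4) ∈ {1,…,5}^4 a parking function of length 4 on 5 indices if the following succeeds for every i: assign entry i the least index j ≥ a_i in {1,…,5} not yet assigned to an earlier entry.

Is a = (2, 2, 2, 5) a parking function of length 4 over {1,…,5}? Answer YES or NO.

Sorted: b = (2, 2, 2, 5).
  b_1=2 ≤ 2
  b_2=2 ≤ 3
  b_3=2 ≤ 4
  b_4=5 ≤ 5
All bounds hold ⇒ YES

YES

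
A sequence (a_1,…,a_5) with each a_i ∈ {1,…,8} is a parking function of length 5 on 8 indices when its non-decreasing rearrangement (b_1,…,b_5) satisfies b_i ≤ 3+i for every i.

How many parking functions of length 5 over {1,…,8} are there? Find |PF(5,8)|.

26244

|PF(5,8)| = 4·9^4 = 4×6561 = 26244 (Konheim–Weiss)
E.g. (4,7,5,3,5) → sorted (3,4,5,5,7): b_i ≤ 3+i ∀i, a PF.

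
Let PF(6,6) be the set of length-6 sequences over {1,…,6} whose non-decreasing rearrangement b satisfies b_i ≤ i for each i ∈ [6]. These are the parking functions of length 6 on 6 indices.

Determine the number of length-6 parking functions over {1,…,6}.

16807

Count = (7−6)·7^(6−1) = 1×16807 = 16807
E.g. (3,3,6,1,2,3) → sorted (1,2,3,3,3,6): b_i ≤ i ∀i, a PF.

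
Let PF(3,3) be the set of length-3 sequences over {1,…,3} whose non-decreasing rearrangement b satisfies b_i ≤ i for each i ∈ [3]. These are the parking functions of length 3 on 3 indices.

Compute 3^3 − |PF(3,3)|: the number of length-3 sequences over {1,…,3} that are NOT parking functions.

#PF = (3+1−3)·(3+1)^{3−1} = 1×16 = 16 (Pollak)
Example (3,1,3) → sorted (1,3,3): b_2=3>2, not a PF.
Total 27; non-PF = 27−16 = 11

11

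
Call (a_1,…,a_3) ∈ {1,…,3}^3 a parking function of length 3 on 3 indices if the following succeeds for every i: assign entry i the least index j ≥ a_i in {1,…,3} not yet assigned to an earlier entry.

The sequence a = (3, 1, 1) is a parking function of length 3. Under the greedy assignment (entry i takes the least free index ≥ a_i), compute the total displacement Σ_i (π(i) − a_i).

1

Σπ = 6 ({1..3} each once); Σa = 3+1+1 = 5; disp = 6−5 = 1.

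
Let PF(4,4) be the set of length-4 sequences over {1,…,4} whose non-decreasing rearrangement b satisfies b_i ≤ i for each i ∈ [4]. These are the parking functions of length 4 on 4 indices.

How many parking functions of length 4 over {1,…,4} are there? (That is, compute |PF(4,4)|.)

125

#PF = (4−4+1)·(4+1)^(4−1) = 1·125 = 125 (Pollak)
Check (1,1,1,2) → sorted (1,1,1,2): b_i ≤ i ∀i, a PF.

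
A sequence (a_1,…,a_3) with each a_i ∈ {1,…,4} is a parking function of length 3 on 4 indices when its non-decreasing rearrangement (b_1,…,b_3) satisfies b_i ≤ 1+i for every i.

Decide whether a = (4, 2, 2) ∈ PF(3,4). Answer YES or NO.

Order a: b = (2, 2, 4).
  b_1=2 ≤ 2
  b_2=2 ≤ 3
  b_3=4 ≤ 4
All bounds hold ⇒ YES

YES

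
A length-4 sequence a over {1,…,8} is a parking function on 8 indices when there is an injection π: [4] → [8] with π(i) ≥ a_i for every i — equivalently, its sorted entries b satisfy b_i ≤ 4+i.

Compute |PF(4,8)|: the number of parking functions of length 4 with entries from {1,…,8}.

3645

Count = (9−4)·9^(4−1) = 5 · 729 = 3645 (Konheim–Weiss)
One tuple (2,2,1,7) → sorted (1,2,2,7): b_i ≤ 4+i ∀i, a PF.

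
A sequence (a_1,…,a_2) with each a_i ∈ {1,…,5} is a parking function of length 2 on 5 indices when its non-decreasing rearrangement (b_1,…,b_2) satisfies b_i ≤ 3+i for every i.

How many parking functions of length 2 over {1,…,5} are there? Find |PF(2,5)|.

24

|PF| = (5−2+1)·(5+1)^(2−1) = 4·6 = 24 (Konheim–Weiss)
One tuple (5,2) → sorted (2,5): b_i ≤ 3+i ∀i, a PF.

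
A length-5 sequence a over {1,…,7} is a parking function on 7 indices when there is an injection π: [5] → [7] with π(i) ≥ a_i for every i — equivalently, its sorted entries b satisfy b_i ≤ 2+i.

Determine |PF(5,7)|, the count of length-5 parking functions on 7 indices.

#PF = 3·8^4 = 3 · 4096 = 12288 (Pollak)
One tuple (5,4,4,5,3) → sorted (3,4,4,5,5): b_i ≤ 2+i ∀i, a PF.

12288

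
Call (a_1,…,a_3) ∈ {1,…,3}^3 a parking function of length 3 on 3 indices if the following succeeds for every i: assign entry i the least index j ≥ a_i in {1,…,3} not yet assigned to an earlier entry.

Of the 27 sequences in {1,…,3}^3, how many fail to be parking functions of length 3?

11

|PF| = (3−3+1)·(3+1)^(3−1) = 1·16 = 16 [KW]
One tuple (3,3,3) → sorted (3,3,3): b_1=3>1, not a PF.
So 27 − 16 = 11 fail.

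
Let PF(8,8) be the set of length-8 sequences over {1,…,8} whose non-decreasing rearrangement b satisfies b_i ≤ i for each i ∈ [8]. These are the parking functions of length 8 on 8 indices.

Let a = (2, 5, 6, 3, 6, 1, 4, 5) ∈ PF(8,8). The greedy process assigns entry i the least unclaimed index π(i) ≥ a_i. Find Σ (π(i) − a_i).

Σπ(i) = 1+…+8 = 36; Σa = 2+5+6+3+6+1+4+5 = 32; disp = 36−32 = 4.

4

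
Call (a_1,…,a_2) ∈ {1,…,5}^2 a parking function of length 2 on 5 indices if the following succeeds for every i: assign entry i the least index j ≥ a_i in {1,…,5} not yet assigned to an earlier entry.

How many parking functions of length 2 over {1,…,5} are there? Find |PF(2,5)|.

24

#PF = 4·6^1 = 4×6 = 24 [KW]
Check (2,3) → sorted (2,3): b_i ≤ 3+i ∀i, a PF.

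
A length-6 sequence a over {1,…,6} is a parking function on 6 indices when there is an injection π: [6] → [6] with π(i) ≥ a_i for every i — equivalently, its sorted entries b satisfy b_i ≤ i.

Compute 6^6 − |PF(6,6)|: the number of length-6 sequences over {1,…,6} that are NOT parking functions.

29849

|PF(6,6)| = 1·7^5 = 1 · 16807 = 16807 (Pollak)
Check (4,4,6,5,5,3) → sorted (3,4,4,5,5,6): b_1=3>1, not a PF.
6^6 − 16807 = 46656 − 16807 = 29849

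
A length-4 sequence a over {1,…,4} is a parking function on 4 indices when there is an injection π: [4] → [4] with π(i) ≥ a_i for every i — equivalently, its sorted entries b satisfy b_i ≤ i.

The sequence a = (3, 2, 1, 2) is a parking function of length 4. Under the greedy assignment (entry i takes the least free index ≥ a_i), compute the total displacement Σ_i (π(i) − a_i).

2

Σπ = 4·5/2 = 10 (π permutes [4]); Σa = 3+2+1+2 = 8; disp = 10−8 = 2.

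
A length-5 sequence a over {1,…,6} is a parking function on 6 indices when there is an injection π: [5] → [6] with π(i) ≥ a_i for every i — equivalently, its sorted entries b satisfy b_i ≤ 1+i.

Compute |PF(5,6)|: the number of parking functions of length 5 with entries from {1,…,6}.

4802

|PF(5,6)| = (7−5)·7^(5−1) = 2×2401 = 4802
Check (3,1,4,6,2) → sorted (1,2,3,4,6): b_i ≤ 1+i ∀i, a PF.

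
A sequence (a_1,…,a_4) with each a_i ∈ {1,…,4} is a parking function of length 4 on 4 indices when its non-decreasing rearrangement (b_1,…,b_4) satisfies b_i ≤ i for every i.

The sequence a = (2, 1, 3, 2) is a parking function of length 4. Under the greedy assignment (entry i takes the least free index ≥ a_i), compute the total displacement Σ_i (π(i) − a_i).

2

Σπ = 4·5/2 = 10 (π permutes [4]); Σa = 2+1+3+2 = 8; disp = 10−8 = 2.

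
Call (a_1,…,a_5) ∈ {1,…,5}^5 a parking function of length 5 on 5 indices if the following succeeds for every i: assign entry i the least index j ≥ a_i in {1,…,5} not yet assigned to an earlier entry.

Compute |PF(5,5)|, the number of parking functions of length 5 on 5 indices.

1296

|PF| = (6−5)·6^(5−1) = 1×1296 = 1296 (Pollak)
Example (5,2,2,1,3) → sorted (1,2,2,3,5): b_i ≤ i ∀i, a PF.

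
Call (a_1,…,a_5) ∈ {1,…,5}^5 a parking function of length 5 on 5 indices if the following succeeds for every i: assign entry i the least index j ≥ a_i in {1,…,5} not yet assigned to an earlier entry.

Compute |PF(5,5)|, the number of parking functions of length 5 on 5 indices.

|PF(5,5)| = (5−5+1)·(5+1)^(5−1) = 1×1296 = 1296 [KW]
Check (2,2,5,4,1) → sorted (1,2,2,4,5): b_i ≤ i ∀i, a PF.

1296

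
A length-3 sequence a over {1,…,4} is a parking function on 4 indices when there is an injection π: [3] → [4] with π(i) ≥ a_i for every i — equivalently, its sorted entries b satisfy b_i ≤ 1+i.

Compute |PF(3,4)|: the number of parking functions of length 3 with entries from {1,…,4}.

50

|PF| = (4−3+1)·(4+1)^(3−1) = 2 · 25 = 50 (Konheim–Weiss)
E.g. (2,1,1) → sorted (1,1,2): b_i ≤ 1+i ∀i, a PF.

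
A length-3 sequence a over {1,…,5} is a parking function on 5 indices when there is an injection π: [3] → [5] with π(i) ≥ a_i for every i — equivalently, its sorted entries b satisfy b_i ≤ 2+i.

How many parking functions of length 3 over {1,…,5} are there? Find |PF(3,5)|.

Count = (6−3)·6^(3−1) = 3×36 = 108 [KW]
E.g. (4,5,3) → sorted (3,4,5): b_i ≤ 2+i ∀i, a PF.

108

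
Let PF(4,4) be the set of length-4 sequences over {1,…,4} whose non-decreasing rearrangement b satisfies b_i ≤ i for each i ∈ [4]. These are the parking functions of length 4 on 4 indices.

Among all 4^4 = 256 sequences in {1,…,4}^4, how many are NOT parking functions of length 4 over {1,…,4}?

#PF = (5−4)·5^(4−1) = 1 · 125 = 125 (Pollak)
One tuple (3,2,3,2) → sorted (2,2,3,3): b_1=2>1, not a PF.
Total 256; non-PF = 256−125 = 131

131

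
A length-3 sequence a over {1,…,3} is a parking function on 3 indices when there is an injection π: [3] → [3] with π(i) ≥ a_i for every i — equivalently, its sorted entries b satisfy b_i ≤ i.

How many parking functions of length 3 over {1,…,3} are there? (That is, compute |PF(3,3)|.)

16

Count = (3−3+1)·(3+1)^(3−1) = 1·16 = 16 (Pollak)
Check (3,1,1) → sorted (1,1,3): b_i ≤ i ∀i, a PF.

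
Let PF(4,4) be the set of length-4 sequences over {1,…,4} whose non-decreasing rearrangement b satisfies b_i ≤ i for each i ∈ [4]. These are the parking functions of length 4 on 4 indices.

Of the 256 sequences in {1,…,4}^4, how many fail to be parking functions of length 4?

|PF(4,4)| = 1·5^3 = 1·125 = 125 (Pollak)
Example (4,4,1,3) → sorted (1,3,4,4): b_2=3>2, not a PF.
Total 256; non-PF = 256−125 = 131

131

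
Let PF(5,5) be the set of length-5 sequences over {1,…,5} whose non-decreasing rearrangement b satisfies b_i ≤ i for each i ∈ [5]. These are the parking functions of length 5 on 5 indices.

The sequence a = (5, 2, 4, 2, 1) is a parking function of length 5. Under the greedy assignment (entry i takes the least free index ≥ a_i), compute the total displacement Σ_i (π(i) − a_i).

1

Σπ = 5·6/2 = 15 (π permutes [5]); Σa = 5+2+4+2+1 = 14; disp = 15−14 = 1.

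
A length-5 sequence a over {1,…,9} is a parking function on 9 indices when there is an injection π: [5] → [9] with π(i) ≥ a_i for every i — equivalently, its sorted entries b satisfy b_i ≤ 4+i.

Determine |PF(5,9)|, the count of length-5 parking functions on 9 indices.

50000

Count = (9−5+1)·(9+1)^(5−1) = 5×10000 = 50000 [KW]
E.g. (2,8,3,2,9) → sorted (2,2,3,8,9): b_i ≤ 4+i ∀i, a PF.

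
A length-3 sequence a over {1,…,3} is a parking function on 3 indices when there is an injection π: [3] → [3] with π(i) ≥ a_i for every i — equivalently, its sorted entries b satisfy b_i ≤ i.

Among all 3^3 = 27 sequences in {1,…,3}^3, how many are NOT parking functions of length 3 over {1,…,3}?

Count = (4−3)·4^(3−1) = 1×16 = 16 (Pollak)
Check (3,3,3) → sorted (3,3,3): b_1=3>1, not a PF.
3^3 − 16 = 27 − 16 = 11

11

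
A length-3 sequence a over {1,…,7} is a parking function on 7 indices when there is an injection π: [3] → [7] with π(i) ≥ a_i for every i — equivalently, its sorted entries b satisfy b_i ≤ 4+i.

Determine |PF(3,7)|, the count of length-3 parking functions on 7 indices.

320

Count = (7−3+1)·(7+1)^(3−1) = 5×64 = 320 (Konheim–Weiss)
E.g. (6,4,4) → sorted (4,4,6): b_i ≤ 4+i ∀i, a PF.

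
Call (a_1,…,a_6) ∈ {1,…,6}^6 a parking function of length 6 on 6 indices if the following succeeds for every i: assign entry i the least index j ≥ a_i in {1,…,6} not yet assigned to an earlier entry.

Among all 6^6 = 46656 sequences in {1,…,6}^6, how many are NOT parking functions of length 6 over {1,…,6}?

#PF = (7−6)·7^(6−1) = 1×16807 = 16807 (Pollak)
Example (6,6,6,3,1,6) → sorted (1,3,6,6,6,6): b_2=3>2, not a PF.
6^6 − 16807 = 46656 − 16807 = 29849

29849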